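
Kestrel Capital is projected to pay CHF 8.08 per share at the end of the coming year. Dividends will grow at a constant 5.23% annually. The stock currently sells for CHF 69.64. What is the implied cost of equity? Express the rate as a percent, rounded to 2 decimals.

16.83%

Rearranging the constant-growth DDM: r = D₁/P₀ + g.
r = 8.0800 / 69.64 + 0.0523 = 0.11603 + 0.0523 = 0.16833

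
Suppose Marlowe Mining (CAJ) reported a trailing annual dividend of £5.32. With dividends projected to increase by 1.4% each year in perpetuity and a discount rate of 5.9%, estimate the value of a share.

Gordon growth model: P₀ = D₁/(r − g). D₁ = 5.32 × (1 + 0.014) = 5.3945.
P₀ = 5.3945 / (0.059 − 0.014) = 5.3945 / 0.045 = 119.8773

£119.88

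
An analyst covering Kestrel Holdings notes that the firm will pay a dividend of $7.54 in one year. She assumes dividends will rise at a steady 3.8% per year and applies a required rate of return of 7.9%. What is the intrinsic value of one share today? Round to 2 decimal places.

Gordon growth model: P₀ = D₁/(r − g), with D₁ = 7.54 given directly.
P₀ = 7.5400 / (0.079 − 0.038) = 7.5400 / 0.041 = 183.9024

$183.90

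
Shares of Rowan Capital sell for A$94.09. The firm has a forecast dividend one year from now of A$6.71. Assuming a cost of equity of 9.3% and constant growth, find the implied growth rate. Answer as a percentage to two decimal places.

From P₀ = D₁/(r − g), the implied growth is g = r − D₁/P₀.
g = 0.093 − 6.71/94.09 = 0.093 − 0.07131 = 0.02169

2.17%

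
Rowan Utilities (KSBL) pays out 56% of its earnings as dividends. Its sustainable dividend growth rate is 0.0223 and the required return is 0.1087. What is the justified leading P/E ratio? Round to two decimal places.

Justified leading P/E = b/(r−g) = 0.56/(0.1087−0.0223) = 6.4815

6.48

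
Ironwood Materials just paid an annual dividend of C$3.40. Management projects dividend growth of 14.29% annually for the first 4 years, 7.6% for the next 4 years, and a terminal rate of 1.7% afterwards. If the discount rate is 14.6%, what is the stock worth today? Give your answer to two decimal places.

Three-stage DDM. Project D₁…D_8; terminal Gordon value at t=8 with g = 0.017; discount at r = 0.146.
D_1 = 3.8859
D_2 = 4.4411
D_3 = 5.0758
D_4 = 5.8011
D_5 = 6.2420
D_6 = 6.7164
D_7 = 7.2268
D_8 = 7.7761
TV_8 = 7.9083/(0.146−0.017) = 61.3045
P₀ = Σ Dₜ/(1+r)ᵗ + TV_8/(1+r)^8 = 45.6360

C$45.64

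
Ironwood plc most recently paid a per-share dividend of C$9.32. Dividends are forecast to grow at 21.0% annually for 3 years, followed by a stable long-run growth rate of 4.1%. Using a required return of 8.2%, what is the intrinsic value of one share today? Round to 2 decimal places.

Two-stage DDM. Project D₁…D_3 at 0.21, terminal growth 0.041, discount at r = 0.082.
D_1 = 11.2772
D_2 = 13.6454
D_3 = 16.5109
Terminal value at t=3: TV = D_4/(r−g) = 17.1879/(0.082−0.041) = 419.2170
P₀ = 11.2772/(1+0.082)^1 + 13.6454/(1+0.082)^2 + 16.5109/(1+0.082)^3 + 419.2170/(1+0.082)^3 = 366.0584

C$366.06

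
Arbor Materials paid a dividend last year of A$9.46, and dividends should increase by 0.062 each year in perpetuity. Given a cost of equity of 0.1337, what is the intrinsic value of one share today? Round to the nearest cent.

A$140.12

Gordon growth model: P₀ = D₁/(r − g). D₁ = 9.46 × (1 + 0.062) = 10.0465.
P₀ = 10.0465 / (0.1337 − 0.062) = 10.0465 / 0.0717 = 140.1188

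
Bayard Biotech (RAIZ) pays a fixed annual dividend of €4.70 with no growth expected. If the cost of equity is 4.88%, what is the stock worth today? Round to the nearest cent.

Zero-growth DDM (perpetuity): P₀ = D/r = 4.70 / 0.0488 = 96.3115

€96.31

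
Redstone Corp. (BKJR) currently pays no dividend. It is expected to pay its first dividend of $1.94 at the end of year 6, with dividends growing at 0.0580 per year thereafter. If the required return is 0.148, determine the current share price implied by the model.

$10.81

Deferred-dividend DDM. At t=5 the remaining stream is a growing perpetuity with first payment D_6 = 1.94.
V_5 = D_6/(r−g) = 1.94/(0.148−0.058) = 21.5556
P₀ = V_5/(1+r)^5 = 21.5556/(1+0.148)^5 = 10.8106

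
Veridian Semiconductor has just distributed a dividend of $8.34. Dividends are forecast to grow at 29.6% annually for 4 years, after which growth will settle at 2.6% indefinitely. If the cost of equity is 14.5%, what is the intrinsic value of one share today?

Two-stage DDM. Project D₁…D_4 at 0.296, terminal growth 0.026, discount at r = 0.145.
D_1 = 10.8086
D_2 = 14.0080
D_3 = 18.1544
D_4 = 23.5281
Terminal value at t=4: TV = D_5/(r−g) = 24.1398/(0.145−0.026) = 202.8553
P₀ = 10.8086/(1+0.145)^1 + 14.0080/(1+0.145)^2 + 18.1544/(1+0.145)^3 + 23.5281/(1+0.145)^4 + 202.8553/(1+0.145)^4 = 163.9297

$163.93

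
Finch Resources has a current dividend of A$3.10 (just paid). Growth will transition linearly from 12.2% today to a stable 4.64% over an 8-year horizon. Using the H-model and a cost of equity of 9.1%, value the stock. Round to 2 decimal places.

H-model: P₀ = D₀[(1+g_L) + H(g_S−g_L)]/(r−g_L), with H = 8/2 = 4.
P₀ = 3.10 × [(1+0.0464) + 4×(0.122−0.0464)] / (0.091−0.0464)
   = 3.10 × 1.3488 / 0.0446 = 93.7507

A$93.75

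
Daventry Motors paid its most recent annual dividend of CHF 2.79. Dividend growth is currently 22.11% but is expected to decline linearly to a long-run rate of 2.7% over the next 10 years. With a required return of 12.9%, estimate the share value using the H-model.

CHF 54.64

H-model: P₀ = D₀[(1+g_L) + H(g_S−g_L)]/(r−g_L), with H = 10/2 = 5.
P₀ = 2.79 × [(1+0.027) + 5×(0.2211−0.027)] / (0.129−0.027)
   = 2.79 × 1.9975 / 0.102 = 54.6375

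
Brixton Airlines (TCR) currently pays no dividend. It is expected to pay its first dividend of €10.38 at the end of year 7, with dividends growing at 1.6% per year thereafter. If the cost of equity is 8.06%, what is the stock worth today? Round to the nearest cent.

Deferred-dividend DDM. At t=6 the remaining stream is a growing perpetuity with first payment D_7 = 10.38.
V_6 = D_7/(r−g) = 10.38/(0.0806−0.016) = 160.6811
P₀ = V_6/(1+r)^6 = 160.6811/(1+0.0806)^6 = 100.9195

€100.92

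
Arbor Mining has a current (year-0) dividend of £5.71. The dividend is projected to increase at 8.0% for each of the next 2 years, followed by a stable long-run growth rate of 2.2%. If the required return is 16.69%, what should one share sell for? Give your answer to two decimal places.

£44.67

Two-stage DDM. Project D₁…D_2 at 0.08, terminal growth 0.022, discount at r = 0.1669.
D_1 = 6.1668
D_2 = 6.6601
Terminal value at t=2: TV = D_3/(r−g) = 6.8067/(0.1669−0.022) = 46.9749
P₀ = 6.1668/(1+0.1669)^1 + 6.6601/(1+0.1669)^2 + 46.9749/(1+0.1669)^2 = 44.6744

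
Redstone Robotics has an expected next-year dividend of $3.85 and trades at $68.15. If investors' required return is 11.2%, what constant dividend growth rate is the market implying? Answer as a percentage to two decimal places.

5.55%

From P₀ = D₁/(r − g), the implied growth is g = r − D₁/P₀.
g = 0.112 − 3.85/68.15 = 0.112 − 0.05649 = 0.05551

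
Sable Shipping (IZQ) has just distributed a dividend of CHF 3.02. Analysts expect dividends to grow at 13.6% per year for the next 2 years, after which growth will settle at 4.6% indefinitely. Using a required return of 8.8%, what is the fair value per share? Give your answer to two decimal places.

CHF 88.44

Two-stage DDM. Project D₁…D_2 at 0.136, terminal growth 0.046, discount at r = 0.088.
D_1 = 3.4307
D_2 = 3.8973
Terminal value at t=2: TV = D_3/(r−g) = 4.0766/(0.088−0.046) = 97.0613
P₀ = 3.4307/(1+0.088)^1 + 3.8973/(1+0.088)^2 + 97.0613/(1+0.088)^2 = 88.4407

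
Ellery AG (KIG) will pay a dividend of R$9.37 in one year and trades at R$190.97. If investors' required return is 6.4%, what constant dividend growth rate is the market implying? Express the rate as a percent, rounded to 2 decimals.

From P₀ = D₁/(r − g), the implied growth is g = r − D₁/P₀.
g = 0.064 − 9.37/190.97 = 0.064 − 0.04907 = 0.01493

1.49%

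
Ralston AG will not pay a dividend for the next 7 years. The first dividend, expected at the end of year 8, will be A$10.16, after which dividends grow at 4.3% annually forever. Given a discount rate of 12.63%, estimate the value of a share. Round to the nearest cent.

Deferred-dividend DDM. At t=7 the remaining stream is a growing perpetuity with first payment D_8 = 10.16.
V_7 = D_8/(r−g) = 10.16/(0.1263−0.043) = 121.9688
P₀ = V_7/(1+r)^7 = 121.9688/(1+0.1263)^7 = 53.0481

A$53.05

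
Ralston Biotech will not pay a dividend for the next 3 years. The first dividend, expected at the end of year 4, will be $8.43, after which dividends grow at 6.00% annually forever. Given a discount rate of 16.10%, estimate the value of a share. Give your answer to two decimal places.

Deferred-dividend DDM. At t=3 the remaining stream is a growing perpetuity with first payment D_4 = 8.43.
V_3 = D_4/(r−g) = 8.43/(0.161−0.06) = 83.4653
P₀ = V_3/(1+r)^3 = 83.4653/(1+0.161)^3 = 53.3347

$53.33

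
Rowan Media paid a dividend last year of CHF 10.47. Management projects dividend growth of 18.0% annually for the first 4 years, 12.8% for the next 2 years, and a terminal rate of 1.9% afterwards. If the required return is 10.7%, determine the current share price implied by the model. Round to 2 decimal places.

Three-stage DDM. Project D₁…D_6; terminal Gordon value at t=6 with g = 0.019; discount at r = 0.107.
D_1 = 12.3546
D_2 = 14.5784
D_3 = 17.2025
D_4 = 20.2990
D_5 = 22.8973
D_6 = 25.8281
TV_6 = 26.3189/(0.107−0.019) = 299.0780
P₀ = Σ Dₜ/(1+r)ᵗ + TV_6/(1+r)^6 = 239.5802

CHF 239.58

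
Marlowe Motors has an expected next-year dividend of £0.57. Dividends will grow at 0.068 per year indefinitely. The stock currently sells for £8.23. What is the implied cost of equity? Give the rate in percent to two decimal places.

Rearranging the constant-growth DDM: r = D₁/P₀ + g.
r = 0.5700 / 8.23 + 0.068 = 0.06926 + 0.068 = 0.13726

13.73%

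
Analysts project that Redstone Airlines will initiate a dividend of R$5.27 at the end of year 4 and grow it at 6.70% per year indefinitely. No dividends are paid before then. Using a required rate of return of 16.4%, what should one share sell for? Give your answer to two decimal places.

R$34.45

Deferred-dividend DDM. At t=3 the remaining stream is a growing perpetuity with first payment D_4 = 5.27.
V_3 = D_4/(r−g) = 5.27/(0.164−0.067) = 54.3299
P₀ = V_3/(1+r)^3 = 54.3299/(1+0.164)^3 = 34.4493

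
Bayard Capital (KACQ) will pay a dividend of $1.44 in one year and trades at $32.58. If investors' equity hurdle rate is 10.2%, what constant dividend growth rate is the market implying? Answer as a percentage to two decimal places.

5.78%

From P₀ = D₁/(r − g), the implied growth is g = r − D₁/P₀.
g = 0.102 − 1.44/32.58 = 0.102 − 0.04420 = 0.05780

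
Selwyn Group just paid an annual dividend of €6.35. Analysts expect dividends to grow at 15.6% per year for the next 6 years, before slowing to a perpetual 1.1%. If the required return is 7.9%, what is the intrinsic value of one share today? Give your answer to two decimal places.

Two-stage DDM. Project D₁…D_6 at 0.156, terminal growth 0.011, discount at r = 0.079.
D_1 = 7.3406
D_2 = 8.4857
D_3 = 9.8095
D_4 = 11.3398
D_5 = 13.1088
D_6 = 15.1538
Terminal value at t=6: TV = D_7/(r−g) = 15.3205/(0.079−0.011) = 225.3009
P₀ = 7.3406/(1+0.079)^1 + 8.4857/(1+0.079)^2 + 9.8095/(1+0.079)^3 + 11.3398/(1+0.079)^4 + 13.1088/(1+0.079)^5 + 15.1538/(1+0.079)^6 + 225.3009/(1+0.079)^6 = 191.6014

€191.60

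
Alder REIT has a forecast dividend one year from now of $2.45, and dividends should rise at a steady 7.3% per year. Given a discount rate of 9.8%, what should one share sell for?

$98.00

Gordon growth model: P₀ = D₁/(r − g), with D₁ = 2.45 given directly.
P₀ = 2.4500 / (0.098 − 0.073) = 2.4500 / 0.025 = 98.0000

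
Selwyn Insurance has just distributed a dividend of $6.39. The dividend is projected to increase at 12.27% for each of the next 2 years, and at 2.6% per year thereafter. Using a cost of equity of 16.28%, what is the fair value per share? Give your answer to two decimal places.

$56.80

Two-stage DDM. Project D₁…D_2 at 0.1227, terminal growth 0.026, discount at r = 0.1628.
D_1 = 7.1741
D_2 = 8.0543
Terminal value at t=2: TV = D_3/(r−g) = 8.2637/(0.1628−0.026) = 60.4073
P₀ = 7.1741/(1+0.1628)^1 + 8.0543/(1+0.1628)^2 + 60.4073/(1+0.1628)^2 = 56.8030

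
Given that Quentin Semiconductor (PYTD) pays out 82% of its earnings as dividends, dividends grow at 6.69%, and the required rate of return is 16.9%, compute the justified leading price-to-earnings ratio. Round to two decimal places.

Justified leading P/E = b/(r−g) = 0.82/(0.169−0.0669) = 8.0313

8.03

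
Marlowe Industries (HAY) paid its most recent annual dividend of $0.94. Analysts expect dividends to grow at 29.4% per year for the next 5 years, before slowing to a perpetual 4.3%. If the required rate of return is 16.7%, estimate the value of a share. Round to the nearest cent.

$19.73

Two-stage DDM. Project D₁…D_5 at 0.294, terminal growth 0.043, discount at r = 0.167.
D_1 = 1.2164
D_2 = 1.5740
D_3 = 2.0367
D_4 = 2.6355
D_5 = 3.4104
Terminal value at t=5: TV = D_6/(r−g) = 3.5570/(0.167−0.043) = 28.6855
P₀ = 1.2164/(1+0.167)^1 + 1.5740/(1+0.167)^2 + 2.0367/(1+0.167)^3 + 2.6355/(1+0.167)^4 + 3.4104/(1+0.167)^5 + 28.6855/(1+0.167)^5 = 19.7289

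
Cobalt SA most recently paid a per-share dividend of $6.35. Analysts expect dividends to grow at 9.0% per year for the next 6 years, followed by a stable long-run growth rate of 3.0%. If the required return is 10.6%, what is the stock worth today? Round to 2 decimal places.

$115.07

Two-stage DDM. Project D₁…D_6 at 0.09, terminal growth 0.03, discount at r = 0.106.
D_1 = 6.9215
D_2 = 7.5444
D_3 = 8.2234
D_4 = 8.9635
D_5 = 9.7703
D_6 = 10.6496
Terminal value at t=6: TV = D_7/(r−g) = 10.9691/(0.106−0.03) = 144.3299
P₀ = 6.9215/(1+0.106)^1 + 7.5444/(1+0.106)^2 + 8.2234/(1+0.106)^3 + 8.9635/(1+0.106)^4 + 9.7703/(1+0.106)^5 + 10.6496/(1+0.106)^6 + 144.3299/(1+0.106)^6 = 115.0711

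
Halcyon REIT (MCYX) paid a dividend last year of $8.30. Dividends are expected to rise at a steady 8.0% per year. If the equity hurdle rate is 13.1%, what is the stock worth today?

$175.76

Gordon growth model: P₀ = D₁/(r − g). D₁ = 8.30 × (1 + 0.08) = 8.9640.
P₀ = 8.9640 / (0.131 − 0.08) = 8.9640 / 0.051 = 175.7647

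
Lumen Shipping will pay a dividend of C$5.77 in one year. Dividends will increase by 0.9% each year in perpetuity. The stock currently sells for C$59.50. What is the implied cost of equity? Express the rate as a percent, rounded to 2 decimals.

Rearranging the constant-growth DDM: r = D₁/P₀ + g.
r = 5.7700 / 59.50 + 0.009 = 0.09697 + 0.009 = 0.10597

10.60%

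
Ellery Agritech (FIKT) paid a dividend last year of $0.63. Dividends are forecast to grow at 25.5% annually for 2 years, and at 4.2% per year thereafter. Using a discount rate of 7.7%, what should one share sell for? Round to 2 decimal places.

Two-stage DDM. Project D₁…D_2 at 0.255, terminal growth 0.042, discount at r = 0.077.
D_1 = 0.7906
D_2 = 0.9923
Terminal value at t=2: TV = D_3/(r−g) = 1.0339/(0.077−0.042) = 29.5412
P₀ = 0.7906/(1+0.077)^1 + 0.9923/(1+0.077)^2 + 29.5412/(1+0.077)^2 = 27.0577

$27.06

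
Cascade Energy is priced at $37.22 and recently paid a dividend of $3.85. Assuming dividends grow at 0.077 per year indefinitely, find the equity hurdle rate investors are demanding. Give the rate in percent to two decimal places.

18.84%

Rearranging the constant-growth DDM: r = D₁/P₀ + g.
D₁ = 3.85 × (1 + 0.077) = 4.1464.
r = 4.1464 / 37.22 + 0.077 = 0.11140 + 0.077 = 0.18840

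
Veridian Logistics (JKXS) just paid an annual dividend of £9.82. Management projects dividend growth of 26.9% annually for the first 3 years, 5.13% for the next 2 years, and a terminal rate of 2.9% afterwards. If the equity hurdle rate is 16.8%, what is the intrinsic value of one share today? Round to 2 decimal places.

Three-stage DDM. Project D₁…D_5; terminal Gordon value at t=5 with g = 0.029; discount at r = 0.168.
D_1 = 12.4616
D_2 = 15.8137
D_3 = 20.0676
D_4 = 21.0971
D_5 = 22.1794
TV_5 = 22.8226/(0.168−0.029) = 164.1913
P₀ = Σ Dₜ/(1+r)ᵗ + TV_5/(1+r)^5 = 131.9269

£131.93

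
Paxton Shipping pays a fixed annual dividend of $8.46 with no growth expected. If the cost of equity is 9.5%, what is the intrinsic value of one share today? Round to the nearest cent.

$89.05

Zero-growth DDM (perpetuity): P₀ = D/r = 8.46 / 0.095 = 89.0526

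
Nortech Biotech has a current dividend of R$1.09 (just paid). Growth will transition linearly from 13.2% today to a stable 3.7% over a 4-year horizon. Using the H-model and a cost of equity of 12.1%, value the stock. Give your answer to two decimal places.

H-model: P₀ = D₀[(1+g_L) + H(g_S−g_L)]/(r−g_L), with H = 4/2 = 2.
P₀ = 1.09 × [(1+0.037) + 2×(0.132−0.037)] / (0.121−0.037)
   = 1.09 × 1.2270 / 0.084 = 15.9218

R$15.92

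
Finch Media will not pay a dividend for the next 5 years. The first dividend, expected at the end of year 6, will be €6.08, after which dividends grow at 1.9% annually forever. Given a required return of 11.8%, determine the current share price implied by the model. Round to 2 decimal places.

€35.16

Deferred-dividend DDM. At t=5 the remaining stream is a growing perpetuity with first payment D_6 = 6.08.
V_5 = D_6/(r−g) = 6.08/(0.118−0.019) = 61.4141
P₀ = V_5/(1+r)^5 = 61.4141/(1+0.118)^5 = 35.1609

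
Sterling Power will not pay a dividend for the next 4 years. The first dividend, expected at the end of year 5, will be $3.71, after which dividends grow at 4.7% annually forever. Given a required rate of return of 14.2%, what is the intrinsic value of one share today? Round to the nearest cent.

$22.96

Deferred-dividend DDM. At t=4 the remaining stream is a growing perpetuity with first payment D_5 = 3.71.
V_4 = D_5/(r−g) = 3.71/(0.142−0.047) = 39.0526
P₀ = V_4/(1+r)^4 = 39.0526/(1+0.142)^4 = 22.9607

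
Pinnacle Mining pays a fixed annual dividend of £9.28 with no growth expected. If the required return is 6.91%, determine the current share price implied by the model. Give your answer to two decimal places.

£134.30

Zero-growth DDM (perpetuity): P₀ = D/r = 9.28 / 0.0691 = 134.2981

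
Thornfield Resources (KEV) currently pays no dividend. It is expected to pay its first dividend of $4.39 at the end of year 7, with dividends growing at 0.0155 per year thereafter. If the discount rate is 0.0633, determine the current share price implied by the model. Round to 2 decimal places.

$63.55

Deferred-dividend DDM. At t=6 the remaining stream is a growing perpetuity with first payment D_7 = 4.39.
V_6 = D_7/(r−g) = 4.39/(0.0633−0.0155) = 91.8410
P₀ = V_6/(1+r)^6 = 91.8410/(1+0.0633)^6 = 63.5480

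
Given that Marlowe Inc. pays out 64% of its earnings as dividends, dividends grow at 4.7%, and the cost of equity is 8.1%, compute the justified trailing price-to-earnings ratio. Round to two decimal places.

Justified trailing P/E = b(1+g)/(r−g) = 0.64×(1+0.047)/(0.081−0.047) = 19.7082

19.71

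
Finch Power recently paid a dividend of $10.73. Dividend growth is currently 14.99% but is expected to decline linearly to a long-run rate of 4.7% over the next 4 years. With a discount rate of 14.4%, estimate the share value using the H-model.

$138.58

H-model: P₀ = D₀[(1+g_L) + H(g_S−g_L)]/(r−g_L), with H = 4/2 = 2.
P₀ = 10.73 × [(1+0.047) + 2×(0.1499−0.047)] / (0.144−0.047)
   = 10.73 × 1.2528 / 0.097 = 138.5829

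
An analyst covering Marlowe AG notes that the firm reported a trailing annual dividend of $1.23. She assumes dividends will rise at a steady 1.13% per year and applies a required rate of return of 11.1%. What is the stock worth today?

Gordon growth model: P₀ = D₁/(r − g). D₁ = 1.23 × (1 + 0.0113) = 1.2439.
P₀ = 1.2439 / (0.111 − 0.0113) = 1.2439 / 0.0997 = 12.4764

$12.48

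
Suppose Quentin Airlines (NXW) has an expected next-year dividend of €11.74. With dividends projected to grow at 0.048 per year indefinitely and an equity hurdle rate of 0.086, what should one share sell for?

€308.95

Gordon growth model: P₀ = D₁/(r − g), with D₁ = 11.74 given directly.
P₀ = 11.7400 / (0.086 − 0.048) = 11.7400 / 0.038 = 308.9474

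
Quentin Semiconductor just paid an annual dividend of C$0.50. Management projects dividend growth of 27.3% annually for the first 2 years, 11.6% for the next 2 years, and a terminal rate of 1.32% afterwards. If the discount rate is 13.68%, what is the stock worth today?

C$7.36

Three-stage DDM. Project D₁…D_4; terminal Gordon value at t=4 with g = 0.0132; discount at r = 0.1368.
D_1 = 0.6365
D_2 = 0.8103
D_3 = 0.9043
D_4 = 1.0091
TV_4 = 1.0225/(0.1368−0.0132) = 8.2724
P₀ = Σ Dₜ/(1+r)ᵗ + TV_4/(1+r)^4 = 7.3600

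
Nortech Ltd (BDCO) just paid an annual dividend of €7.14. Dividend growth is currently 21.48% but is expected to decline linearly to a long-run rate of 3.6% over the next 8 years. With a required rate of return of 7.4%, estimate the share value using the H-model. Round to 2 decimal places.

€329.04

H-model: P₀ = D₀[(1+g_L) + H(g_S−g_L)]/(r−g_L), with H = 8/2 = 4.
P₀ = 7.14 × [(1+0.036) + 4×(0.2148−0.036)] / (0.074−0.036)
   = 7.14 × 1.7512 / 0.038 = 329.0413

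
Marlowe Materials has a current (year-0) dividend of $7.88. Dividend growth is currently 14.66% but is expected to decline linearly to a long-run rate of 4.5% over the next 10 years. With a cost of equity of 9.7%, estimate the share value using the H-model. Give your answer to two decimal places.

H-model: P₀ = D₀[(1+g_L) + H(g_S−g_L)]/(r−g_L), with H = 10/2 = 5.
P₀ = 7.88 × [(1+0.045) + 5×(0.1466−0.045)] / (0.097−0.045)
   = 7.88 × 1.5530 / 0.052 = 235.3392

$235.34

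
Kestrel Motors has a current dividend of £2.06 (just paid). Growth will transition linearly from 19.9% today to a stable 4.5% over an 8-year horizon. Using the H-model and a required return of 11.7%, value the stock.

H-model: P₀ = D₀[(1+g_L) + H(g_S−g_L)]/(r−g_L), with H = 8/2 = 4.
P₀ = 2.06 × [(1+0.045) + 4×(0.199−0.045)] / (0.117−0.045)
   = 2.06 × 1.6610 / 0.072 = 47.5231

£47.52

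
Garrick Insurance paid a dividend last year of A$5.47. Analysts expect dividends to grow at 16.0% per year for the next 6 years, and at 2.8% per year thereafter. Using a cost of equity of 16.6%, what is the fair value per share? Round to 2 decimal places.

A$71.74

Two-stage DDM. Project D₁…D_6 at 0.16, terminal growth 0.028, discount at r = 0.166.
D_1 = 6.3452
D_2 = 7.3604
D_3 = 8.5381
D_4 = 9.9042
D_5 = 11.4889
D_6 = 13.3271
Terminal value at t=6: TV = D_7/(r−g) = 13.7002/(0.166−0.028) = 99.2771
P₀ = 6.3452/(1+0.166)^1 + 7.3604/(1+0.166)^2 + 8.5381/(1+0.166)^3 + 9.9042/(1+0.166)^4 + 11.4889/(1+0.166)^5 + 13.3271/(1+0.166)^6 + 99.2771/(1+0.166)^6 = 71.7395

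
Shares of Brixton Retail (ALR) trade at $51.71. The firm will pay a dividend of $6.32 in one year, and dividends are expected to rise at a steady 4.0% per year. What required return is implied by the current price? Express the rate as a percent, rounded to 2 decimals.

16.22%

Rearranging the constant-growth DDM: r = D₁/P₀ + g.
r = 6.3200 / 51.71 + 0.04 = 0.12222 + 0.04 = 0.16222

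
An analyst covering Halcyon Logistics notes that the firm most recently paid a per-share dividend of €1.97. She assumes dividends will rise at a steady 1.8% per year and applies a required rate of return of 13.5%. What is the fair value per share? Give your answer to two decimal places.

Gordon growth model: P₀ = D₁/(r − g). D₁ = 1.97 × (1 + 0.018) = 2.0055.
P₀ = 2.0055 / (0.135 − 0.018) = 2.0055 / 0.117 = 17.1407

€17.14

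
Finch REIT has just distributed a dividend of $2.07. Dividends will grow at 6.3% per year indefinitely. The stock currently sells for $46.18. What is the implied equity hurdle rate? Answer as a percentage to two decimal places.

Rearranging the constant-growth DDM: r = D₁/P₀ + g.
D₁ = 2.07 × (1 + 0.063) = 2.2004.
r = 2.2004 / 46.18 + 0.063 = 0.04765 + 0.063 = 0.11065

11.06%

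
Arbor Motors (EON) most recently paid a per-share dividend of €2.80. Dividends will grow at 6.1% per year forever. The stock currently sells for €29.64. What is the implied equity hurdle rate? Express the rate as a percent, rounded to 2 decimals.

16.12%

Rearranging the constant-growth DDM: r = D₁/P₀ + g.
D₁ = 2.80 × (1 + 0.061) = 2.9708.
r = 2.9708 / 29.64 + 0.061 = 0.10023 + 0.061 = 0.16123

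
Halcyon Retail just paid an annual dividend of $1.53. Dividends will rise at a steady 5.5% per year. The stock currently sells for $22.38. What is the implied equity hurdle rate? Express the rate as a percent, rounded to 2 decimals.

Rearranging the constant-growth DDM: r = D₁/P₀ + g.
D₁ = 1.53 × (1 + 0.055) = 1.6141.
r = 1.6141 / 22.38 + 0.055 = 0.07212 + 0.055 = 0.12712

12.71%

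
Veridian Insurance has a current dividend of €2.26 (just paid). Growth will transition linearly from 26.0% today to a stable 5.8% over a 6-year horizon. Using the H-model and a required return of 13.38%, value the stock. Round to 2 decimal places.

€49.61

H-model: P₀ = D₀[(1+g_L) + H(g_S−g_L)]/(r−g_L), with H = 6/2 = 3.
P₀ = 2.26 × [(1+0.058) + 3×(0.26−0.058)] / (0.1338−0.058)
   = 2.26 × 1.6640 / 0.0758 = 49.6127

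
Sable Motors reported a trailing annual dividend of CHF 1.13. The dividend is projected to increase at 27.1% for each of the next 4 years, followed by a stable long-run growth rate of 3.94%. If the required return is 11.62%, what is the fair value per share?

CHF 32.03

Two-stage DDM. Project D₁…D_4 at 0.271, terminal growth 0.0394, discount at r = 0.1162.
D_1 = 1.4362
D_2 = 1.8254
D_3 = 2.3201
D_4 = 2.9489
Terminal value at t=4: TV = D_5/(r−g) = 3.0651/(0.1162−0.0394) = 39.9100
P₀ = 1.4362/(1+0.1162)^1 + 1.8254/(1+0.1162)^2 + 2.3201/(1+0.1162)^3 + 2.9489/(1+0.1162)^4 + 39.9100/(1+0.1162)^4 = 32.0307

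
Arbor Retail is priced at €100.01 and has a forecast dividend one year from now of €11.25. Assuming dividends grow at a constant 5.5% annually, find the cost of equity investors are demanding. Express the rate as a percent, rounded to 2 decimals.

16.75%

Rearranging the constant-growth DDM: r = D₁/P₀ + g.
r = 11.2500 / 100.01 + 0.055 = 0.11249 + 0.055 = 0.16749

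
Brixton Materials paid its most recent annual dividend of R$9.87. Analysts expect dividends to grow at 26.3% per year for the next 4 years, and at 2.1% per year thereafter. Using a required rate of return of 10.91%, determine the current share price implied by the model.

Two-stage DDM. Project D₁…D_4 at 0.263, terminal growth 0.021, discount at r = 0.1091.
D_1 = 12.4658
D_2 = 15.7443
D_3 = 19.8851
D_4 = 25.1148
Terminal value at t=4: TV = D_5/(r−g) = 25.6423/(0.1091−0.021) = 291.0586
P₀ = 12.4658/(1+0.1091)^1 + 15.7443/(1+0.1091)^2 + 19.8851/(1+0.1091)^3 + 25.1148/(1+0.1091)^4 + 291.0586/(1+0.1091)^4 = 247.5641

R$247.56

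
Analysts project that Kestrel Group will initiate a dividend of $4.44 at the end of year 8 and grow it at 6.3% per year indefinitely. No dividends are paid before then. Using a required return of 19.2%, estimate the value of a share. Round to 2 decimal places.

Deferred-dividend DDM. At t=7 the remaining stream is a growing perpetuity with first payment D_8 = 4.44.
V_7 = D_8/(r−g) = 4.44/(0.192−0.063) = 34.4186
P₀ = V_7/(1+r)^7 = 34.4186/(1+0.192)^7 = 10.0661

$10.07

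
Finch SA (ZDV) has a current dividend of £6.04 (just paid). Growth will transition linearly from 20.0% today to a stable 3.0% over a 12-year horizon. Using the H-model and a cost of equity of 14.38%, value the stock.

£108.80

H-model: P₀ = D₀[(1+g_L) + H(g_S−g_L)]/(r−g_L), with H = 12/2 = 6.
P₀ = 6.04 × [(1+0.03) + 6×(0.2−0.03)] / (0.1438−0.03)
   = 6.04 × 2.0500 / 0.1138 = 108.8049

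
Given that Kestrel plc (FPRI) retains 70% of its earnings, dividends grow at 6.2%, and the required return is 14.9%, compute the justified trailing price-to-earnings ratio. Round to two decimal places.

Payout ratio b = 1 − 0.70 = 0.30.
Justified trailing P/E = b(1+g)/(r−g) = 0.30×(1+0.062)/(0.149−0.062) = 3.6621

3.66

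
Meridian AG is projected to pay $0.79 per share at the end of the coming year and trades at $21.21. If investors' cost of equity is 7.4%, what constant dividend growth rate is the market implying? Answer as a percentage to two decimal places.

From P₀ = D₁/(r − g), the implied growth is g = r − D₁/P₀.
g = 0.074 − 0.79/21.21 = 0.074 − 0.03725 = 0.03675

3.68%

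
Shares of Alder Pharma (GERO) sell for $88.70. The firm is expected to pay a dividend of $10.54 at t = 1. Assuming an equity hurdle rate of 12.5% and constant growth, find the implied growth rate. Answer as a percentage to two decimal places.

From P₀ = D₁/(r − g), the implied growth is g = r − D₁/P₀.
g = 0.125 − 10.54/88.70 = 0.125 − 0.11883 = 0.00617

0.62%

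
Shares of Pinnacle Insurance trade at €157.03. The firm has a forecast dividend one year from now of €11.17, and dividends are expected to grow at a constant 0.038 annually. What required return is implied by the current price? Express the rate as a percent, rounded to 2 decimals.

10.91%

Rearranging the constant-growth DDM: r = D₁/P₀ + g.
r = 11.1700 / 157.03 + 0.038 = 0.07113 + 0.038 = 0.10913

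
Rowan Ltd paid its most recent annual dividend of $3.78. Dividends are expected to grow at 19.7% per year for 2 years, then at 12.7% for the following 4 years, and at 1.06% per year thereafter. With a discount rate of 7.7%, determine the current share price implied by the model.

$115.03

Three-stage DDM. Project D₁…D_6; terminal Gordon value at t=6 with g = 0.0106; discount at r = 0.077.
D_1 = 4.5247
D_2 = 5.4160
D_3 = 6.1039
D_4 = 6.8790
D_5 = 7.7527
D_6 = 8.7373
TV_6 = 8.8299/(0.077−0.0106) = 132.9802
P₀ = Σ Dₜ/(1+r)ᵗ + TV_6/(1+r)^6 = 115.0286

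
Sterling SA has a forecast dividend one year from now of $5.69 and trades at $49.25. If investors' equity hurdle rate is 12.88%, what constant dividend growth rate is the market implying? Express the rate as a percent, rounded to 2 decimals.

From P₀ = D₁/(r − g), the implied growth is g = r − D₁/P₀.
g = 0.1288 − 5.69/49.25 = 0.1288 − 0.11553 = 0.01327

1.33%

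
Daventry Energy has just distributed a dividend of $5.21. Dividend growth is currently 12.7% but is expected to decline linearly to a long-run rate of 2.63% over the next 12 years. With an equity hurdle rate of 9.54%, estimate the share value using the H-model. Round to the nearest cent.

$122.94

H-model: P₀ = D₀[(1+g_L) + H(g_S−g_L)]/(r−g_L), with H = 12/2 = 6.
P₀ = 5.21 × [(1+0.0263) + 6×(0.127−0.0263)] / (0.0954−0.0263)
   = 5.21 × 1.6305 / 0.0691 = 122.9364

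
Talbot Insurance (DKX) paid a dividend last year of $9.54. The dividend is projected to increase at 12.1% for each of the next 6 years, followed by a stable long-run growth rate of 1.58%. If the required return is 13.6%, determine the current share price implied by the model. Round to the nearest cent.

$129.09

Two-stage DDM. Project D₁…D_6 at 0.121, terminal growth 0.0158, discount at r = 0.136.
D_1 = 10.6943
D_2 = 11.9884
D_3 = 13.4389
D_4 = 15.0651
D_5 = 16.8879
D_6 = 18.9314
Terminal value at t=6: TV = D_7/(r−g) = 19.2305/(0.136−0.0158) = 159.9874
P₀ = 10.6943/(1+0.136)^1 + 11.9884/(1+0.136)^2 + 13.4389/(1+0.136)^3 + 15.0651/(1+0.136)^4 + 16.8879/(1+0.136)^5 + 18.9314/(1+0.136)^6 + 159.9874/(1+0.136)^6 = 129.0937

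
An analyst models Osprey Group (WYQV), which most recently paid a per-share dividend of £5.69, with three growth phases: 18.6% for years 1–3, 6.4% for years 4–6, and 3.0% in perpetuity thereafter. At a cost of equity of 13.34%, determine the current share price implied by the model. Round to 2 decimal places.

£89.69

Three-stage DDM. Project D₁…D_6; terminal Gordon value at t=6 with g = 0.03; discount at r = 0.1334.
D_1 = 6.7483
D_2 = 8.0035
D_3 = 9.4922
D_4 = 10.0997
D_5 = 10.7461
D_6 = 11.4338
TV_6 = 11.7768/(0.1334−0.03) = 113.8959
P₀ = Σ Dₜ/(1+r)ᵗ + TV_6/(1+r)^6 = 89.6927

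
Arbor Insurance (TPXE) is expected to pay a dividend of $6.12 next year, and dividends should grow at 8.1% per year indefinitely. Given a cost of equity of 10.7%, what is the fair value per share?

Gordon growth model: P₀ = D₁/(r − g), with D₁ = 6.12 given directly.
P₀ = 6.1200 / (0.107 − 0.081) = 6.1200 / 0.026 = 235.3846

$235.38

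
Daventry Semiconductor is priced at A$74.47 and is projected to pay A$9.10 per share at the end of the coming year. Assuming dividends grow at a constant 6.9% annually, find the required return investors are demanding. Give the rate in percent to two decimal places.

Rearranging the constant-growth DDM: r = D₁/P₀ + g.
r = 9.1000 / 74.47 + 0.069 = 0.12220 + 0.069 = 0.19120

19.12%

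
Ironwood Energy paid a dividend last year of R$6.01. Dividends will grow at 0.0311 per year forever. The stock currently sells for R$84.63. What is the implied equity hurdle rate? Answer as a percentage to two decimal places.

10.43%

Rearranging the constant-growth DDM: r = D₁/P₀ + g.
D₁ = 6.01 × (1 + 0.0311) = 6.1969.
r = 6.1969 / 84.63 + 0.0311 = 0.07322 + 0.0311 = 0.10432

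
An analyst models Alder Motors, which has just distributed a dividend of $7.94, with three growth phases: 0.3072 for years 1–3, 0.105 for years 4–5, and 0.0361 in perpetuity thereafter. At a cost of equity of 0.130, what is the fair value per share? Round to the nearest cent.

Three-stage DDM. Project D₁…D_5; terminal Gordon value at t=5 with g = 0.0361; discount at r = 0.13.
D_1 = 10.3792
D_2 = 13.5676
D_3 = 17.7356
D_4 = 19.5979
D_5 = 21.6556
TV_5 = 22.4374/(0.13−0.0361) = 238.9501
P₀ = Σ Dₜ/(1+r)ᵗ + TV_5/(1+r)^5 = 185.5684

$185.57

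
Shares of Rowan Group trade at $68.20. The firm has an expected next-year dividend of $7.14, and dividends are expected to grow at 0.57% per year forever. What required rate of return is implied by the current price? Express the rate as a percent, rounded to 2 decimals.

Rearranging the constant-growth DDM: r = D₁/P₀ + g.
r = 7.1400 / 68.20 + 0.0057 = 0.10469 + 0.0057 = 0.11039

11.04%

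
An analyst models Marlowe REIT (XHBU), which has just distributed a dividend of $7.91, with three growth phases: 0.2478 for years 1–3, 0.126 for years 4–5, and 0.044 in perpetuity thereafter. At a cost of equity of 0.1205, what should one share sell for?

Three-stage DDM. Project D₁…D_5; terminal Gordon value at t=5 with g = 0.044; discount at r = 0.1205.
D_1 = 9.8701
D_2 = 12.3159
D_3 = 15.3678
D_4 = 17.3041
D_5 = 19.4845
TV_5 = 20.3418/(0.1205−0.044) = 265.9055
P₀ = Σ Dₜ/(1+r)ᵗ + TV_5/(1+r)^5 = 202.0963

$202.10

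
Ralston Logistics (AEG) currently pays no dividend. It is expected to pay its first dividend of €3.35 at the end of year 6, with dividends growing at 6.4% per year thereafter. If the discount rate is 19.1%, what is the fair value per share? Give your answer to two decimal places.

Deferred-dividend DDM. At t=5 the remaining stream is a growing perpetuity with first payment D_6 = 3.35.
V_5 = D_6/(r−g) = 3.35/(0.191−0.064) = 26.3780
P₀ = V_5/(1+r)^5 = 26.3780/(1+0.191)^5 = 11.0073

€11.01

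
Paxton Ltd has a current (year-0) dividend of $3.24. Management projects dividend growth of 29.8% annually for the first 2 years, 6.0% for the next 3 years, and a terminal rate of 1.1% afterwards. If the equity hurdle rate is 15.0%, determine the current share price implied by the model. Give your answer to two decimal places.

Three-stage DDM. Project D₁…D_5; terminal Gordon value at t=5 with g = 0.011; discount at r = 0.15.
D_1 = 4.2055
D_2 = 5.4588
D_3 = 5.7863
D_4 = 6.1335
D_5 = 6.5015
TV_5 = 6.5730/(0.15−0.011) = 47.2877
P₀ = Σ Dₜ/(1+r)ᵗ + TV_5/(1+r)^5 = 41.8387

$41.84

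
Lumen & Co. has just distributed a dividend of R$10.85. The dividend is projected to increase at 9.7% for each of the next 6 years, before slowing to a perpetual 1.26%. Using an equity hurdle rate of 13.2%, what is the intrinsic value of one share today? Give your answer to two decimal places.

R$134.62

Two-stage DDM. Project D₁…D_6 at 0.097, terminal growth 0.0126, discount at r = 0.132.
D_1 = 11.9024
D_2 = 13.0570
D_3 = 14.3235
D_4 = 15.7129
D_5 = 17.2370
D_6 = 18.9090
Terminal value at t=6: TV = D_7/(r−g) = 19.1473/(0.132−0.0126) = 160.3626
P₀ = 11.9024/(1+0.132)^1 + 13.0570/(1+0.132)^2 + 14.3235/(1+0.132)^3 + 15.7129/(1+0.132)^4 + 17.2370/(1+0.132)^5 + 18.9090/(1+0.132)^6 + 160.3626/(1+0.132)^6 = 134.6194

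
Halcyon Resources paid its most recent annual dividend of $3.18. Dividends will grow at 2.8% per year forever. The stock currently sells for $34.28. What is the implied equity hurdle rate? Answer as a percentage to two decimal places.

Rearranging the constant-growth DDM: r = D₁/P₀ + g.
D₁ = 3.18 × (1 + 0.028) = 3.2690.
r = 3.2690 / 34.28 + 0.028 = 0.09536 + 0.028 = 0.12336

12.34%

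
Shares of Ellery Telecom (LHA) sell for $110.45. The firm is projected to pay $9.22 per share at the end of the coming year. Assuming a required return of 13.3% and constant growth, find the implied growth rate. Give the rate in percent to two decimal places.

From P₀ = D₁/(r − g), the implied growth is g = r − D₁/P₀.
g = 0.133 − 9.22/110.45 = 0.133 − 0.08348 = 0.04952

4.95%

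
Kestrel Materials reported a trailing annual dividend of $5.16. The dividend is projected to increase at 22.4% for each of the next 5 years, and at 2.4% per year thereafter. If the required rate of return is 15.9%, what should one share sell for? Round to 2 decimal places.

Two-stage DDM. Project D₁…D_5 at 0.224, terminal growth 0.024, discount at r = 0.159.
D_1 = 6.3158
D_2 = 7.7306
D_3 = 9.4622
D_4 = 11.5818
D_5 = 14.1761
Terminal value at t=5: TV = D_6/(r−g) = 14.5163/(0.159−0.024) = 107.5283
P₀ = 6.3158/(1+0.159)^1 + 7.7306/(1+0.159)^2 + 9.4622/(1+0.159)^3 + 11.5818/(1+0.159)^4 + 14.1761/(1+0.159)^5 + 107.5283/(1+0.159)^5 = 81.8963

$81.90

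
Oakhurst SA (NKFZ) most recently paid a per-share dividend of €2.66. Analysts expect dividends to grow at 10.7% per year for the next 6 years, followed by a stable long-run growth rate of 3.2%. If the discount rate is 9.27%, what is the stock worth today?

Two-stage DDM. Project D₁…D_6 at 0.107, terminal growth 0.032, discount at r = 0.0927.
D_1 = 2.9446
D_2 = 3.2597
D_3 = 3.6085
D_4 = 3.9946
D_5 = 4.4220
D_6 = 4.8952
Terminal value at t=6: TV = D_7/(r−g) = 5.0518/(0.0927−0.032) = 83.2259
P₀ = 2.9446/(1+0.0927)^1 + 3.2597/(1+0.0927)^2 + 3.6085/(1+0.0927)^3 + 3.9946/(1+0.0927)^4 + 4.4220/(1+0.0927)^5 + 4.8952/(1+0.0927)^6 + 83.2259/(1+0.0927)^6 = 65.6009

€65.60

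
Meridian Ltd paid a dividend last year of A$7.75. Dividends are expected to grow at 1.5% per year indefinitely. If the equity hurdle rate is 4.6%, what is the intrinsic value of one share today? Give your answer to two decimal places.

Gordon growth model: P₀ = D₁/(r − g). D₁ = 7.75 × (1 + 0.015) = 7.8662.
P₀ = 7.8662 / (0.046 − 0.015) = 7.8662 / 0.031 = 253.7500

A$253.75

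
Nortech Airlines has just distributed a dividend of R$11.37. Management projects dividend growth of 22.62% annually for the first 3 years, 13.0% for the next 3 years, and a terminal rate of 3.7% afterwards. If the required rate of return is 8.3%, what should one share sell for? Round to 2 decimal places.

R$520.48

Three-stage DDM. Project D₁…D_6; terminal Gordon value at t=6 with g = 0.037; discount at r = 0.083.
D_1 = 13.9419
D_2 = 17.0956
D_3 = 20.9626
D_4 = 23.6877
D_5 = 26.7671
D_6 = 30.2468
TV_6 = 31.3660/(0.083−0.037) = 681.8685
P₀ = Σ Dₜ/(1+r)ᵗ + TV_6/(1+r)^6 = 520.4836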